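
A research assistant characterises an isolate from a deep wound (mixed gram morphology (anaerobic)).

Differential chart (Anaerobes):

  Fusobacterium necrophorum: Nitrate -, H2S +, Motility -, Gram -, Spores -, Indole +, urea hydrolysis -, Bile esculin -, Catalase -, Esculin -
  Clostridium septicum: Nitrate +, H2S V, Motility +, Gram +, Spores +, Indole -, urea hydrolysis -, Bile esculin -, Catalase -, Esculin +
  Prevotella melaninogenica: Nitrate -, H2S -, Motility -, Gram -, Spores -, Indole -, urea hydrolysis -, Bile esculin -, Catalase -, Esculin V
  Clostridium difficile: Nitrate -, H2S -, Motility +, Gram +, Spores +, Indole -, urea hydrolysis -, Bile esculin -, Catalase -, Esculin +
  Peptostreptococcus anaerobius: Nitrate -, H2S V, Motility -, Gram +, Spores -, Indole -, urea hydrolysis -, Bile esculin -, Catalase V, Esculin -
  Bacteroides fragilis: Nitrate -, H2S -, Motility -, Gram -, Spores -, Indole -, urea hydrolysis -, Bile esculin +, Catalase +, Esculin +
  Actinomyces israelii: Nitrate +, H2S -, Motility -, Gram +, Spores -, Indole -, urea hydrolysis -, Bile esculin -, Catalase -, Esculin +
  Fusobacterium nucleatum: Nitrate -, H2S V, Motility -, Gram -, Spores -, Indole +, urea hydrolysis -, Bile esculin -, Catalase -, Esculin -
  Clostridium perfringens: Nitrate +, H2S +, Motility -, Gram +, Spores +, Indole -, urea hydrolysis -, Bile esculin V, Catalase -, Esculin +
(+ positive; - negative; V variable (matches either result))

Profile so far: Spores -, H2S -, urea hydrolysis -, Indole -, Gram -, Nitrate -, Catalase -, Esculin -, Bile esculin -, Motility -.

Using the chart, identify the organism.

Prevotella melaninogenica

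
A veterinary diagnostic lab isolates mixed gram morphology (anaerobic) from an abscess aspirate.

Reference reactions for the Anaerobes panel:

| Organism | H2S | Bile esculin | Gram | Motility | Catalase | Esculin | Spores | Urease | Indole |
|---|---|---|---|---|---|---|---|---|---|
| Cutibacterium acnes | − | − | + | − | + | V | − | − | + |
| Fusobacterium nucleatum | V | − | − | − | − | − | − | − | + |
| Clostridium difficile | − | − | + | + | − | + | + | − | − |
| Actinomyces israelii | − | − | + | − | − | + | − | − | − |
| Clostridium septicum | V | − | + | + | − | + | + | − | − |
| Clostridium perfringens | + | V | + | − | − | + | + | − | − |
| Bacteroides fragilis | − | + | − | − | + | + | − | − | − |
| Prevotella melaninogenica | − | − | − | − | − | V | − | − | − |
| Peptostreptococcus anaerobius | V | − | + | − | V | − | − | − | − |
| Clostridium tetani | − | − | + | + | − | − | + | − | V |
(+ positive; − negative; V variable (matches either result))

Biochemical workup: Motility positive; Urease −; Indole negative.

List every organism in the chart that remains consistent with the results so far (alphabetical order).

Clostridium difficile, Clostridium septicum, Clostridium tetani

Urease −: all 10 remaining candidates are consistent.
Motility +: excludes 7 organisms — 3 left.
Indole −: all 3 remaining candidates are consistent.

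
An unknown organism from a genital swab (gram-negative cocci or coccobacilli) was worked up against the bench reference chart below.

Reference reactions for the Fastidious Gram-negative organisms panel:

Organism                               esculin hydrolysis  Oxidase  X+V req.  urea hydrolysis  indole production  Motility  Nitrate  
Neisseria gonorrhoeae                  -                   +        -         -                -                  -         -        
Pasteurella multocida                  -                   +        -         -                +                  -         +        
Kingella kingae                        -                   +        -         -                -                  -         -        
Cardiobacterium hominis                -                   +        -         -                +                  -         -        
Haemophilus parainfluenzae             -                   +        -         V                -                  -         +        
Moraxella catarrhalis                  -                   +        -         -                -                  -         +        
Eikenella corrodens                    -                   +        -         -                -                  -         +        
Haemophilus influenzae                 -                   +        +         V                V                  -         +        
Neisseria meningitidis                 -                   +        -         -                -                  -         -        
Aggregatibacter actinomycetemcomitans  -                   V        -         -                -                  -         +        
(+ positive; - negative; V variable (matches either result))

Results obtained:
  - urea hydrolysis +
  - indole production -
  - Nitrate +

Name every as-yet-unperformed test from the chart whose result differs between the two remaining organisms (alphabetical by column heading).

X+V req.

Nitrate +: excludes Neisseria gonorrhoeae, Kingella kingae, Cardiobacterium hominis, Neisseria meningitidis — 6 left.
urea hydrolysis +: excludes Pasteurella multocida, Moraxella catarrhalis, Eikenella corrodens, Aggregatibacter actinomycetemcomitans — 2 left.
indole production -: all 2 remaining candidates are consistent.
Two candidates remain: Haemophilus influenzae and Haemophilus parainfluenzae.
  esculin hydrolysis: - vs - — same for both, does not separate.
  Oxidase: + vs + — same for both, does not separate.
  X+V req.: Haemophilus influenzae +, Haemophilus parainfluenzae - — discriminates.
  Motility: - vs - — same for both, does not separate.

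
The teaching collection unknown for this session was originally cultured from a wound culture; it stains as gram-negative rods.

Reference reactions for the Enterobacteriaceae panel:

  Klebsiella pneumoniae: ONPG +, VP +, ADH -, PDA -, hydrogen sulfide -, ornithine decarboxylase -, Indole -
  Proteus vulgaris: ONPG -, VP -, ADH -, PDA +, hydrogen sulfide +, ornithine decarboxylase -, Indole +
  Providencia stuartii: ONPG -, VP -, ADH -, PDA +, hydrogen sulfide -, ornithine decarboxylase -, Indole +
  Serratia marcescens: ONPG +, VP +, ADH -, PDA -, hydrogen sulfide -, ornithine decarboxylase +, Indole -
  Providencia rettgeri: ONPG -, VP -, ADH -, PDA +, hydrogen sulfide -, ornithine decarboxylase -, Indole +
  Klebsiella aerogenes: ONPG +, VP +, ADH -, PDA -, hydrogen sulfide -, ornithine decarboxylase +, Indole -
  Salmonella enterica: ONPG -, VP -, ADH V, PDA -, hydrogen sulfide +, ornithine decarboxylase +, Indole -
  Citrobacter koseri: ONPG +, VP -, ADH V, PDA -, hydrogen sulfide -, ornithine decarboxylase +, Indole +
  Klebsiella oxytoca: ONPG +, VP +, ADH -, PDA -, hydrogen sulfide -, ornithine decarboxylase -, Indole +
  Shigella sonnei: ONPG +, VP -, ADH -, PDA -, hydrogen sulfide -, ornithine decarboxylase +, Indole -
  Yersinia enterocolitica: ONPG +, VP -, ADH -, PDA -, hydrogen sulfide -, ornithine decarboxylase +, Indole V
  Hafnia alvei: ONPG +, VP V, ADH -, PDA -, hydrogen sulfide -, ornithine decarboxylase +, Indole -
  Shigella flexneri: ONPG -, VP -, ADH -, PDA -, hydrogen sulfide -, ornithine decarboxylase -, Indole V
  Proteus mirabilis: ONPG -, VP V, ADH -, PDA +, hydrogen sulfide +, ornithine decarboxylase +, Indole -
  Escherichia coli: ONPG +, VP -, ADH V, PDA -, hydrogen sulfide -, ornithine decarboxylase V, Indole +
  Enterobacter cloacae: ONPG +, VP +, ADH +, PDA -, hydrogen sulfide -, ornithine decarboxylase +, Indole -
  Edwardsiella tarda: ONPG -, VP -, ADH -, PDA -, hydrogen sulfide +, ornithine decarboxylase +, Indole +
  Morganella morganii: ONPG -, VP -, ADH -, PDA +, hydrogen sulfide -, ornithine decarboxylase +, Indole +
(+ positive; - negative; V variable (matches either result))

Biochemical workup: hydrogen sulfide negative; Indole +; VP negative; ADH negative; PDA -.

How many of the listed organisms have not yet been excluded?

4

PDA -: excludes 5 organisms — 13 left.
VP -: excludes 5 organisms — 8 left.
Indole +: excludes Salmonella enterica, Shigella sonnei, Hafnia alvei — 5 left.
hydrogen sulfide -: excludes Edwardsiella tarda — 4 left.
ADH -: all 4 remaining candidates are consistent.
Still consistent: Citrobacter koseri, Escherichia coli, Shigella flexneri, Yersinia enterocolitica.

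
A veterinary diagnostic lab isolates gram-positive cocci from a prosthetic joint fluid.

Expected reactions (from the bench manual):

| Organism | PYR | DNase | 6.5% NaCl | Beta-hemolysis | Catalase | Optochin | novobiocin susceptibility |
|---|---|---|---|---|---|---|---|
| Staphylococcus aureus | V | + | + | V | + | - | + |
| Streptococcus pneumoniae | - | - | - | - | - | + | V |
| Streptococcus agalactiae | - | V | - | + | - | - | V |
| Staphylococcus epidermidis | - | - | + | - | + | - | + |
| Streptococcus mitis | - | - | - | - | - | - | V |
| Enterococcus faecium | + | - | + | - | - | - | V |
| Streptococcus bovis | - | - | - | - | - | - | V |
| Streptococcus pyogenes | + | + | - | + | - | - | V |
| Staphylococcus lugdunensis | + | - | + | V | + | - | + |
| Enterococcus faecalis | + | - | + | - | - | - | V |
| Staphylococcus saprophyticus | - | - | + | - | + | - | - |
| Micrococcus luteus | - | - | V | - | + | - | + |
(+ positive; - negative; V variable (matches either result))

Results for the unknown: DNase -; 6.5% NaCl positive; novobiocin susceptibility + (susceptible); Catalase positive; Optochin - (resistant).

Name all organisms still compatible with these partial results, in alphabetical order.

novobiocin susceptibility +: excludes Staphylococcus saprophyticus — 11 left.
6.5% NaCl +: excludes 5 organisms — 6 left.
Catalase +: excludes Enterococcus faecium, Enterococcus faecalis — 4 left.
Optochin -: all 4 remaining candidates are consistent.
DNase -: excludes Staphylococcus aureus — 3 left.

Micrococcus luteus, Staphylococcus epidermidis, Staphylococcus lugdunensis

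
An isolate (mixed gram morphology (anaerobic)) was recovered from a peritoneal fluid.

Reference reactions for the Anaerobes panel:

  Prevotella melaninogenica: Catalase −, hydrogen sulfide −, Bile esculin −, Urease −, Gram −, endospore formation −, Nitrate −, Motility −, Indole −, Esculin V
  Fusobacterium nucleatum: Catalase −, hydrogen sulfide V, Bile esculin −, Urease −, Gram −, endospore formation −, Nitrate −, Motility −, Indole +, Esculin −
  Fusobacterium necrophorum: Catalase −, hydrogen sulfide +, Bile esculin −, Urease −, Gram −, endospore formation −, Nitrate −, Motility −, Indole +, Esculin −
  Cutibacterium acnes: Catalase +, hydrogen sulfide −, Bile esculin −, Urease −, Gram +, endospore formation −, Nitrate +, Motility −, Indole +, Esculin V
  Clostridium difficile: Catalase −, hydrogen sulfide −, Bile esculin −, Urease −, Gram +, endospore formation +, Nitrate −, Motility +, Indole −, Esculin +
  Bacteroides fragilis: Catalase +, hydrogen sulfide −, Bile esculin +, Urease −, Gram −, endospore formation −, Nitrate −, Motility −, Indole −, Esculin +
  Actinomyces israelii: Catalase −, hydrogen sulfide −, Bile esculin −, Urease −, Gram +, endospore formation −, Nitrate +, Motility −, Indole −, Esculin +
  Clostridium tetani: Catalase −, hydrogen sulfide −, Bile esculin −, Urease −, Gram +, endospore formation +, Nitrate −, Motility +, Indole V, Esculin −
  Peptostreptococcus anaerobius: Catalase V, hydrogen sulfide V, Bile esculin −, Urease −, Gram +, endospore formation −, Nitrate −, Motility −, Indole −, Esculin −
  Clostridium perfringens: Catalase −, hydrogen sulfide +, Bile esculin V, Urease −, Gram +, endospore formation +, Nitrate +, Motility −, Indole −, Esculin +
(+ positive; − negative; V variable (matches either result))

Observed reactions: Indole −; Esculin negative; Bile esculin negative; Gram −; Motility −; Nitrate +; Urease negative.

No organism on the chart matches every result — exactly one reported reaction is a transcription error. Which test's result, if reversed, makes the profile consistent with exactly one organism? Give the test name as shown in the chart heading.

Nitrate

As reported, no row in the chart matches all 7 reactions.
Reversing Gram → still no organism matches.
Reversing Bile esculin → still no organism matches.
Reversing Motility → still no organism matches.
Reversing Indole → still no organism matches.
Reversing Nitrate (to −) → unique match: Prevotella melaninogenica.
Reversing Esculin → still no organism matches.
Reversing Urease → still no organism matches.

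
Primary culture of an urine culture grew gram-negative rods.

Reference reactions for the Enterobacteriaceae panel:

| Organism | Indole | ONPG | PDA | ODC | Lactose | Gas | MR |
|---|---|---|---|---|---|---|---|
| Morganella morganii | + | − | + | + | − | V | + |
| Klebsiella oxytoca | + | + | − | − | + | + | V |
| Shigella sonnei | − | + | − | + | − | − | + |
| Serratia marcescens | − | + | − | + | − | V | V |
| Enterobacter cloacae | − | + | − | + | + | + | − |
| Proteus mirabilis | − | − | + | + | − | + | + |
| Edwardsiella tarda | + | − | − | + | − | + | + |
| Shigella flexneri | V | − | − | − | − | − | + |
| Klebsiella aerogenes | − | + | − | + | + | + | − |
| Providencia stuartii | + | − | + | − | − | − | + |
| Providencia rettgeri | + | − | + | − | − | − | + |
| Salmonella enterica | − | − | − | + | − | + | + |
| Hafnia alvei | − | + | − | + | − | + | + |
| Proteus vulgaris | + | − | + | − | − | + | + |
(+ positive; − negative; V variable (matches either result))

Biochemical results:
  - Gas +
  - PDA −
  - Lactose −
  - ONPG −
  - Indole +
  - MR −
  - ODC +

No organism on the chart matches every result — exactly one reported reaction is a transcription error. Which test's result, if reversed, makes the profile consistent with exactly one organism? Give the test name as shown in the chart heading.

MR

As reported, no row in the chart matches all 7 reactions.
Reversing ONPG → still no organism matches.
Reversing Indole → still no organism matches.
Reversing PDA → still no organism matches.
Reversing Lactose → still no organism matches.
Reversing MR (to +) → unique match: Edwardsiella tarda.
Reversing Gas → still no organism matches.
Reversing ODC → still no organism matches.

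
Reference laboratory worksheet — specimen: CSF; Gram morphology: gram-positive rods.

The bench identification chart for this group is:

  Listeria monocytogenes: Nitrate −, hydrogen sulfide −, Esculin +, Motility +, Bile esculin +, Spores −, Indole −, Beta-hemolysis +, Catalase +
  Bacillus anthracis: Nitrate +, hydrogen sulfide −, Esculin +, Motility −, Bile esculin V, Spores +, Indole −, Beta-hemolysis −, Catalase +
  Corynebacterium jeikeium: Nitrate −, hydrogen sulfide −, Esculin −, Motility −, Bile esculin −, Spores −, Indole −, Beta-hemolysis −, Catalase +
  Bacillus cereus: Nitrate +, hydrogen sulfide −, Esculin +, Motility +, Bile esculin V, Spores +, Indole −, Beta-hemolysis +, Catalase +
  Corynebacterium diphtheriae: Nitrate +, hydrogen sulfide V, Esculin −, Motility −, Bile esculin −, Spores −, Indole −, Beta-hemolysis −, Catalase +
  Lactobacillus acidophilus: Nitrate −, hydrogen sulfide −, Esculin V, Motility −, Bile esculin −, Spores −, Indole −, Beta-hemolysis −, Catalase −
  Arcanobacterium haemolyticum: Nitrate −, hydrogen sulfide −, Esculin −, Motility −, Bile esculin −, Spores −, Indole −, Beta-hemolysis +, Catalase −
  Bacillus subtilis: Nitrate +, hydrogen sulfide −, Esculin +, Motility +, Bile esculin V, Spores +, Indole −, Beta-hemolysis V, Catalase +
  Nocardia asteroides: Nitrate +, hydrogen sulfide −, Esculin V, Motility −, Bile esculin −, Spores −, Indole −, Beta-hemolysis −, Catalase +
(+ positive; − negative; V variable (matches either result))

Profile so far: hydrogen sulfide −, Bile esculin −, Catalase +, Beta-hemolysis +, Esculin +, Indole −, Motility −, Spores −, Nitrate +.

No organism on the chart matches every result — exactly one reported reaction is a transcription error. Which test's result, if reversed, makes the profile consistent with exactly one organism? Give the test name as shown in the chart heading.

Beta-hemolysis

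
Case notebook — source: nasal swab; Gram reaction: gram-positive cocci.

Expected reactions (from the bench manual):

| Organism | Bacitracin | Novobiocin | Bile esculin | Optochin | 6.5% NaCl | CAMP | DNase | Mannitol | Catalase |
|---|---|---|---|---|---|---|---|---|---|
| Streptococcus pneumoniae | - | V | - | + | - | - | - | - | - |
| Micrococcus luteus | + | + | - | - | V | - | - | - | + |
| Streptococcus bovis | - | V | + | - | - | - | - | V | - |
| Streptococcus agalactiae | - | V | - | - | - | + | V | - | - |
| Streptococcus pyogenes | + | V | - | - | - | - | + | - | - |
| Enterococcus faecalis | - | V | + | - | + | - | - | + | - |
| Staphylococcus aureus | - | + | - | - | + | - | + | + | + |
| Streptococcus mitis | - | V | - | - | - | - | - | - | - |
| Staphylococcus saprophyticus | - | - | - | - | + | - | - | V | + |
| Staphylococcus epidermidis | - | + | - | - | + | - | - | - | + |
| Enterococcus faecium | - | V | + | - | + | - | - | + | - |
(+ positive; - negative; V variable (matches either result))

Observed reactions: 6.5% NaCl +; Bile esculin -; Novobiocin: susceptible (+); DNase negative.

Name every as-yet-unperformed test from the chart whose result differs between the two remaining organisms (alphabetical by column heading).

6.5% NaCl +: excludes 5 organisms — 6 left.
Novobiocin +: excludes Staphylococcus saprophyticus — 5 left.
DNase -: excludes Staphylococcus aureus — 4 left.
Bile esculin -: excludes Enterococcus faecalis, Enterococcus faecium — 2 left.
Two candidates remain: Micrococcus luteus and Staphylococcus epidermidis.
  Bacitracin: Micrococcus luteus +, Staphylococcus epidermidis - — discriminates.
  Optochin: - vs - — same for both, does not separate.
  CAMP: - vs - — same for both, does not separate.
  Mannitol: - vs - — same for both, does not separate.
  Catalase: + vs + — same for both, does not separate.

Bacitracin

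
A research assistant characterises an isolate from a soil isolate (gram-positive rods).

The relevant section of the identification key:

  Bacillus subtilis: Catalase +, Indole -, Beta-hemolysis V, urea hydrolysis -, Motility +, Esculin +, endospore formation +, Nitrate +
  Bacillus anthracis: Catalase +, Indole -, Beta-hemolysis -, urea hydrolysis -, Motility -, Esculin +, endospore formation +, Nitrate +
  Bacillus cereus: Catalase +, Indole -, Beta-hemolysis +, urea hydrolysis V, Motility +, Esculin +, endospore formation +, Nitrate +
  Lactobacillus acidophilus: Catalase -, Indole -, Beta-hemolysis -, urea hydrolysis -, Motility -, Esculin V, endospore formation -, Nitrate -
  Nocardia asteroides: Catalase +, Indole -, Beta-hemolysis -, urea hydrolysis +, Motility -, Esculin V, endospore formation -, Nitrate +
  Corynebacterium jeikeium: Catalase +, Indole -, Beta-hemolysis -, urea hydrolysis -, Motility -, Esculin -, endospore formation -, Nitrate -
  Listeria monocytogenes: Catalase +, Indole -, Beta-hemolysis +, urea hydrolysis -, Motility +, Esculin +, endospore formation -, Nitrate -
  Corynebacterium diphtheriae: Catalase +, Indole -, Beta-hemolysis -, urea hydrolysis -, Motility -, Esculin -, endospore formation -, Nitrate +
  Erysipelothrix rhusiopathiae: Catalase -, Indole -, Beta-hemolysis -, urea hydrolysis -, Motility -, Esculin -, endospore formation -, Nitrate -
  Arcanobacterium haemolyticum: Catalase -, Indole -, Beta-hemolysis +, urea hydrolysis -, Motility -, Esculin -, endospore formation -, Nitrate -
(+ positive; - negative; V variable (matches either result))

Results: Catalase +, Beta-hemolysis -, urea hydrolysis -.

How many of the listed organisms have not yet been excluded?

4

Catalase +: excludes Lactobacillus acidophilus, Erysipelothrix rhusiopathiae, Arcanobacterium haemolyticum — 7 left.
Beta-hemolysis -: excludes Bacillus cereus, Listeria monocytogenes — 5 left.
urea hydrolysis -: excludes Nocardia asteroides — 4 left.
Still consistent: Bacillus anthracis, Bacillus subtilis, Corynebacterium diphtheriae, Corynebacterium jeikeium.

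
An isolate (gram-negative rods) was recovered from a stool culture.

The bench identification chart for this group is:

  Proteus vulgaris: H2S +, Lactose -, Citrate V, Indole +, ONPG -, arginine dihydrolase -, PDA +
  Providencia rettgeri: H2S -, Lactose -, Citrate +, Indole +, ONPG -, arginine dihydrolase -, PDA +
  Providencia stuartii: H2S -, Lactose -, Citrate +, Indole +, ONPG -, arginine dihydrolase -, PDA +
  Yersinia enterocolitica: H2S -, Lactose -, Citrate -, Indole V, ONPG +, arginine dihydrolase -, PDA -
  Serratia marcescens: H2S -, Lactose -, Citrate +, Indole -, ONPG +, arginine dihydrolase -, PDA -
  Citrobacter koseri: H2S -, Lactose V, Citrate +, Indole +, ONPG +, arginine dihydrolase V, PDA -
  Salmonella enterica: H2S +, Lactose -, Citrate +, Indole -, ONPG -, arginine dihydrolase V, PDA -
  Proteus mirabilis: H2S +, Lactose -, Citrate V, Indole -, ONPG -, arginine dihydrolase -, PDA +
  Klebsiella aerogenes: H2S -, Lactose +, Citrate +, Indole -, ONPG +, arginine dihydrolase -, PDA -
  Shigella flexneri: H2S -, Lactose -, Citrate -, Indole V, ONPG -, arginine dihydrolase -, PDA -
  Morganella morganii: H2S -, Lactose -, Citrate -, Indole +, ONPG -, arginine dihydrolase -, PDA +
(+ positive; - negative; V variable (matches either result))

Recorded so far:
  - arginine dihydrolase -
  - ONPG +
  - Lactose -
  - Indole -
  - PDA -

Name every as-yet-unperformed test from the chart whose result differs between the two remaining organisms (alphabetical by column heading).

ONPG +: excludes 7 organisms — 4 left.
arginine dihydrolase -: all 4 remaining candidates are consistent.
Lactose -: excludes Klebsiella aerogenes — 3 left.
PDA -: all 3 remaining candidates are consistent.
Indole -: excludes Citrobacter koseri — 2 left.
Two candidates remain: Serratia marcescens and Yersinia enterocolitica.
  H2S: - vs - — same for both, does not separate.
  Citrate: Serratia marcescens +, Yersinia enterocolitica - — discriminates.

Citrate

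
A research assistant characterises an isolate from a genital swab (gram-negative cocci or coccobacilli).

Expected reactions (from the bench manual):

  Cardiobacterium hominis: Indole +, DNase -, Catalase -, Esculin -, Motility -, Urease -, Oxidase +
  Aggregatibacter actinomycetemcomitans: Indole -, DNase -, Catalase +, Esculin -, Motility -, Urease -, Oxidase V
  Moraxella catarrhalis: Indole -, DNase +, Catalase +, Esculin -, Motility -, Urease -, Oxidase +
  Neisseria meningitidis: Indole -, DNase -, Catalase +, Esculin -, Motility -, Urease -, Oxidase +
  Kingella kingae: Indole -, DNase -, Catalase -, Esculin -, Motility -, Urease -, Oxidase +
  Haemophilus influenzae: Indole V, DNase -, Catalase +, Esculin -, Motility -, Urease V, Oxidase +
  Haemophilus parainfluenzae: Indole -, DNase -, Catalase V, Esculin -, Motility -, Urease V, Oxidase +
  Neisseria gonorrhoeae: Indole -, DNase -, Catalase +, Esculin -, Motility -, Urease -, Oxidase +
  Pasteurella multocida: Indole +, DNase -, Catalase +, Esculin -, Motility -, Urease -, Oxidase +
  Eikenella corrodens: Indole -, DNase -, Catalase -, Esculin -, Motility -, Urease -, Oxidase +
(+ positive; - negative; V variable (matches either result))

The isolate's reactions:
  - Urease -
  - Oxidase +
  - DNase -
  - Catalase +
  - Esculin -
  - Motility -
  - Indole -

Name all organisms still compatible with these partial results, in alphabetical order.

Aggregatibacter actinomycetemcomitans, Haemophilus influenzae, Haemophilus parainfluenzae, Neisseria gonorrhoeae, Neisseria meningitidis

Indole -: excludes Cardiobacterium hominis, Pasteurella multocida — 8 left.
Esculin -: all 8 remaining candidates are consistent.
Motility -: all 8 remaining candidates are consistent.
Urease -: all 8 remaining candidates are consistent.
Catalase +: excludes Kingella kingae, Eikenella corrodens — 6 left.
DNase -: excludes Moraxella catarrhalis — 5 left.
Oxidase +: all 5 remaining candidates are consistent.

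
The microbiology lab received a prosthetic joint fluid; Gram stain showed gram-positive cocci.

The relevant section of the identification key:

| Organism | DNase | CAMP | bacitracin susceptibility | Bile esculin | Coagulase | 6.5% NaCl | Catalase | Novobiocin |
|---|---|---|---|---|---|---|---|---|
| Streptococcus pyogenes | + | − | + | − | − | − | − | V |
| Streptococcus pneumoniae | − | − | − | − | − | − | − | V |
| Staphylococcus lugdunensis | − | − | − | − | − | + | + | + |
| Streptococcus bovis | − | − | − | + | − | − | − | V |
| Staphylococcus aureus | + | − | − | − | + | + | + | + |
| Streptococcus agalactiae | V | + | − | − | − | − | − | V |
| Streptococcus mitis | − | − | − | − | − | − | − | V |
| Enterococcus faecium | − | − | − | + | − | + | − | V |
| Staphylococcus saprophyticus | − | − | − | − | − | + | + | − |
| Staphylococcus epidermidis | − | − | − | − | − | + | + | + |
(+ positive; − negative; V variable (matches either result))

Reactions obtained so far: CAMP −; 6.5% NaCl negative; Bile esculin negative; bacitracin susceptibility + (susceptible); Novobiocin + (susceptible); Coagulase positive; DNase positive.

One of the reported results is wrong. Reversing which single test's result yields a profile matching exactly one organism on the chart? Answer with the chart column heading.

Coagulase

As reported, no row in the chart matches all 7 reactions.
Reversing CAMP → still no organism matches.
Reversing bacitracin susceptibility → still no organism matches.
Reversing Coagulase (to −) → unique match: Streptococcus pyogenes.
Reversing 6.5% NaCl → still no organism matches.
Reversing Novobiocin → still no organism matches.
Reversing DNase → still no organism matches.
Reversing Bile esculin → still no organism matches.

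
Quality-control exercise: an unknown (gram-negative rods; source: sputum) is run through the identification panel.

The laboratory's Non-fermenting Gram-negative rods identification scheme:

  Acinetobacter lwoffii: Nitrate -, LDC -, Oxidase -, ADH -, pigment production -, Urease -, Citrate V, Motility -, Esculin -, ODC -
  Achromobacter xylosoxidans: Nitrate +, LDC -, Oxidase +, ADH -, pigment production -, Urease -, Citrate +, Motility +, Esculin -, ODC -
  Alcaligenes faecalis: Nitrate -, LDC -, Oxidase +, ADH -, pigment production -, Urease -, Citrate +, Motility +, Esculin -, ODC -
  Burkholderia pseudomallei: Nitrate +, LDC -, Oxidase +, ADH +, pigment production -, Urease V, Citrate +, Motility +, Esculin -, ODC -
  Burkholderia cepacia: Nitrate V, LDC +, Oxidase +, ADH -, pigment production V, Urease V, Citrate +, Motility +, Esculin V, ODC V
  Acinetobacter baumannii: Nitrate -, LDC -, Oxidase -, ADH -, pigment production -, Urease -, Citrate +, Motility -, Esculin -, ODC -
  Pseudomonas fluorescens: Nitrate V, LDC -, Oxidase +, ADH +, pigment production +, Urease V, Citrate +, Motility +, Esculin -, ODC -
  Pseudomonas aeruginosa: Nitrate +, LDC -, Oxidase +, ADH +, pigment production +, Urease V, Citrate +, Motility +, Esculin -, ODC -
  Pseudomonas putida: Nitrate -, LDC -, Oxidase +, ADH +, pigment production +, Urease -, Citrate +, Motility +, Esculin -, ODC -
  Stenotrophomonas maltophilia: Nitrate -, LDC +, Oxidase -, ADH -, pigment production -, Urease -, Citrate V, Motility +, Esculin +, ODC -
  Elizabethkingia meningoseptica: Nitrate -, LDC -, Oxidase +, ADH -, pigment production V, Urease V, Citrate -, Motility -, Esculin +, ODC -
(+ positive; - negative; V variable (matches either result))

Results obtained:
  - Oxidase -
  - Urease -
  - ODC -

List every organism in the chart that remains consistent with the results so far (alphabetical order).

Oxidase -: excludes 8 organisms — 3 left.
ODC -: all 3 remaining candidates are consistent.
Urease -: all 3 remaining candidates are consistent.

Acinetobacter baumannii, Acinetobacter lwoffii, Stenotrophomonas maltophilia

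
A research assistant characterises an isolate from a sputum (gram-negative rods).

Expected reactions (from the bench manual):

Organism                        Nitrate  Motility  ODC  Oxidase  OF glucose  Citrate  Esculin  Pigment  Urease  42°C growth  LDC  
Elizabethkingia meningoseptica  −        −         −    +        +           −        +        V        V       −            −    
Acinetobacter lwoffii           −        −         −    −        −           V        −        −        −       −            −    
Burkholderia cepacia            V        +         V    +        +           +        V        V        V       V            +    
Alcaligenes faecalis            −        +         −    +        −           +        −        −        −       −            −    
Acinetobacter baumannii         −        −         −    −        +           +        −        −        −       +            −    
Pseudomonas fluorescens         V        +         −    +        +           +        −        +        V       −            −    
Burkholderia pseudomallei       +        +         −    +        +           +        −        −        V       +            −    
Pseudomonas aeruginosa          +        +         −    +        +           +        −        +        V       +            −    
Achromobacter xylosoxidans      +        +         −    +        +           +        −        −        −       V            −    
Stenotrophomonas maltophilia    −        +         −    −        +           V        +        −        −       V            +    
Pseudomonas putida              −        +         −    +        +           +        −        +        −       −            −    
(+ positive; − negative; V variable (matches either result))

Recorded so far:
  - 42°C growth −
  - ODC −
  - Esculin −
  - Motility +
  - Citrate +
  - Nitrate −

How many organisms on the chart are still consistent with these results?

4

Esculin −: excludes Elizabethkingia meningoseptica, Stenotrophomonas maltophilia — 9 left.
Citrate +: all 9 remaining candidates are consistent.
42°C growth −: excludes Acinetobacter baumannii, Burkholderia pseudomallei, Pseudomonas aeruginosa — 6 left.
Nitrate −: excludes Achromobacter xylosoxidans — 5 left.
ODC −: all 5 remaining candidates are consistent.
Motility +: excludes Acinetobacter lwoffii — 4 left.
Still consistent: Alcaligenes faecalis, Burkholderia cepacia, Pseudomonas fluorescens, Pseudomonas putida.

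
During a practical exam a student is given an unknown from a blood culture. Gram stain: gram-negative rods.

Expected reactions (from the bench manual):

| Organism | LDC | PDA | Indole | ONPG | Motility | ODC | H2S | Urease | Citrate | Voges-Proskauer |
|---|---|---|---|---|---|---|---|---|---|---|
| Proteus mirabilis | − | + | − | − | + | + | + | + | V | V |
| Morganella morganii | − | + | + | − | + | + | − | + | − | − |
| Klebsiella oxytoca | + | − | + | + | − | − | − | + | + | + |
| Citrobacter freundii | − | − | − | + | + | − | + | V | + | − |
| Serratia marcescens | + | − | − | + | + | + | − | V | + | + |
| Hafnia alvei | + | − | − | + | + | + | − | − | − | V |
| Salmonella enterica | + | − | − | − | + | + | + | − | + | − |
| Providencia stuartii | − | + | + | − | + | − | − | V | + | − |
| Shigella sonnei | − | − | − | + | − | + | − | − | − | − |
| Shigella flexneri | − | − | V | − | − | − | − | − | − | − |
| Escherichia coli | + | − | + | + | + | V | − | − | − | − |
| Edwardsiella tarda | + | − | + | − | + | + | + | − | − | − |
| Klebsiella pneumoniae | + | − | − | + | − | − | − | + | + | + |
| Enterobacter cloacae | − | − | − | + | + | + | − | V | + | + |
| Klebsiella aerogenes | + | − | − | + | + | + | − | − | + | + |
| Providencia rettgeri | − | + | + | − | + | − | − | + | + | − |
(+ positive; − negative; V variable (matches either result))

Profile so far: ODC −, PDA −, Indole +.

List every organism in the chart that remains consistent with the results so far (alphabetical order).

PDA −: excludes Proteus mirabilis, Morganella morganii, Providencia stuartii, Providencia rettgeri — 12 left.
Indole +: excludes 8 organisms — 4 left.
ODC −: excludes Edwardsiella tarda — 3 left.

Escherichia coli, Klebsiella oxytoca, Shigella flexneri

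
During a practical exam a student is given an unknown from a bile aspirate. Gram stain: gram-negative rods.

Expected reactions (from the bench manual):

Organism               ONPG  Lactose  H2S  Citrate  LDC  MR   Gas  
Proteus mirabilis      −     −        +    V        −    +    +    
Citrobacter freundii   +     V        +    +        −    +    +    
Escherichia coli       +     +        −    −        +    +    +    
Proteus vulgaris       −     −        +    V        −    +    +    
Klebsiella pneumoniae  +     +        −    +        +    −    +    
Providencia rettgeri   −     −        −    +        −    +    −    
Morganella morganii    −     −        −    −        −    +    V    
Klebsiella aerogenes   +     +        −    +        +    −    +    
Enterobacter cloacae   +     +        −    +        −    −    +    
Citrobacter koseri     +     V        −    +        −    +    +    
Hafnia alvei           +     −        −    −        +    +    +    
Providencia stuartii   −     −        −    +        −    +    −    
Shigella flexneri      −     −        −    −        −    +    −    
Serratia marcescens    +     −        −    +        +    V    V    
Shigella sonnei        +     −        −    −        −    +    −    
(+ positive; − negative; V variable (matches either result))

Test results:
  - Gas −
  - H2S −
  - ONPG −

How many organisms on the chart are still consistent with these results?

4

H2S −: excludes Proteus mirabilis, Citrobacter freundii, Proteus vulgaris — 12 left.
ONPG −: excludes 8 organisms — 4 left.
Gas −: all 4 remaining candidates are consistent.
Still consistent: Morganella morganii, Providencia rettgeri, Providencia stuartii, Shigella flexneri.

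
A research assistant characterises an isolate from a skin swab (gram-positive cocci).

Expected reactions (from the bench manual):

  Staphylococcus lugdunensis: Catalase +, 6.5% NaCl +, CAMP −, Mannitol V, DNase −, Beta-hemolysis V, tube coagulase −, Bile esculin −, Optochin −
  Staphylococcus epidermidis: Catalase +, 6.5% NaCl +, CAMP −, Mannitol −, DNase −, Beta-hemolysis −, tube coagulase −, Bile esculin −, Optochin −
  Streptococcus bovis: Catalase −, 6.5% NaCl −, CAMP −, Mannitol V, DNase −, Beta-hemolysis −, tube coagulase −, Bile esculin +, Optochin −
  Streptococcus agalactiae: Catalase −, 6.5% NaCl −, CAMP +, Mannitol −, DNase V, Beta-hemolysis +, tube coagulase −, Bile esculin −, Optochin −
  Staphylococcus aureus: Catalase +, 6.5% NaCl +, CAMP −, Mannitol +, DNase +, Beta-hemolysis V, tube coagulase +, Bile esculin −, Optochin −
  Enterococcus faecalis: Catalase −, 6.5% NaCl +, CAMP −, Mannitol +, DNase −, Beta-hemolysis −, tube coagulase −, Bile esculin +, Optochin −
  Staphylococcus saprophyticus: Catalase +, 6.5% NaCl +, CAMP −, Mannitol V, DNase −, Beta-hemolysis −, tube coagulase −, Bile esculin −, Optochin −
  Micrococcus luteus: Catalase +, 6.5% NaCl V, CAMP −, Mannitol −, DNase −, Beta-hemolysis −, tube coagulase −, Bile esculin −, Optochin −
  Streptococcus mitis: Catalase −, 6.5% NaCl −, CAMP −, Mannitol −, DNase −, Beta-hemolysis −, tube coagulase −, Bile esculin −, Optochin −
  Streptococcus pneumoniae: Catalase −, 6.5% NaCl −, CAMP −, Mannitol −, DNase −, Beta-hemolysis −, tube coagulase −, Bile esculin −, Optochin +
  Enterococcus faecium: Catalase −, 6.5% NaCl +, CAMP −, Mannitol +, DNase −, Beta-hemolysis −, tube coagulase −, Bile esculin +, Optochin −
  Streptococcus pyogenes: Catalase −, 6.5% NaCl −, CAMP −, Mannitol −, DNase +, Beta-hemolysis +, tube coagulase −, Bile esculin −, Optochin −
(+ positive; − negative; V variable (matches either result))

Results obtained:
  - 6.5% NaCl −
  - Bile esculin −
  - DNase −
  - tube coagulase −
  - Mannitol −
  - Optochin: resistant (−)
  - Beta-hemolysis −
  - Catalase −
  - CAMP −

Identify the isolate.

Streptococcus mitis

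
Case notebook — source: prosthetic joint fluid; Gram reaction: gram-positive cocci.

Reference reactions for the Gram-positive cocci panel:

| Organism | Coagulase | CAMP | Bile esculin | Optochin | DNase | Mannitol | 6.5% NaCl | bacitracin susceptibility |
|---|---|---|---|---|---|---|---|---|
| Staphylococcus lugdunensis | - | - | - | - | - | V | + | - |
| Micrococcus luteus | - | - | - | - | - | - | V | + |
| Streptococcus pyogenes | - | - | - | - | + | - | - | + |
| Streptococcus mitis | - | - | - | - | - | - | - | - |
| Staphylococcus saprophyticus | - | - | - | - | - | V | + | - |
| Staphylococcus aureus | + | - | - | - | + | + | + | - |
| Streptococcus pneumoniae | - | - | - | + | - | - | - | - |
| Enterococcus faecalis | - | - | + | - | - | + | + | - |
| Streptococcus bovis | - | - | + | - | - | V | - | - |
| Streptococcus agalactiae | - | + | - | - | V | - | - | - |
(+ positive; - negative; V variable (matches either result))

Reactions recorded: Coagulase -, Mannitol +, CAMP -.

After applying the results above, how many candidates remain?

4

CAMP -: excludes Streptococcus agalactiae — 9 left.
Coagulase -: excludes Staphylococcus aureus — 8 left.
Mannitol +: excludes Micrococcus luteus, Streptococcus pyogenes, Streptococcus mitis, Streptococcus pneumoniae — 4 left.
Still consistent: Enterococcus faecalis, Staphylococcus lugdunensis, Staphylococcus saprophyticus, Streptococcus bovis.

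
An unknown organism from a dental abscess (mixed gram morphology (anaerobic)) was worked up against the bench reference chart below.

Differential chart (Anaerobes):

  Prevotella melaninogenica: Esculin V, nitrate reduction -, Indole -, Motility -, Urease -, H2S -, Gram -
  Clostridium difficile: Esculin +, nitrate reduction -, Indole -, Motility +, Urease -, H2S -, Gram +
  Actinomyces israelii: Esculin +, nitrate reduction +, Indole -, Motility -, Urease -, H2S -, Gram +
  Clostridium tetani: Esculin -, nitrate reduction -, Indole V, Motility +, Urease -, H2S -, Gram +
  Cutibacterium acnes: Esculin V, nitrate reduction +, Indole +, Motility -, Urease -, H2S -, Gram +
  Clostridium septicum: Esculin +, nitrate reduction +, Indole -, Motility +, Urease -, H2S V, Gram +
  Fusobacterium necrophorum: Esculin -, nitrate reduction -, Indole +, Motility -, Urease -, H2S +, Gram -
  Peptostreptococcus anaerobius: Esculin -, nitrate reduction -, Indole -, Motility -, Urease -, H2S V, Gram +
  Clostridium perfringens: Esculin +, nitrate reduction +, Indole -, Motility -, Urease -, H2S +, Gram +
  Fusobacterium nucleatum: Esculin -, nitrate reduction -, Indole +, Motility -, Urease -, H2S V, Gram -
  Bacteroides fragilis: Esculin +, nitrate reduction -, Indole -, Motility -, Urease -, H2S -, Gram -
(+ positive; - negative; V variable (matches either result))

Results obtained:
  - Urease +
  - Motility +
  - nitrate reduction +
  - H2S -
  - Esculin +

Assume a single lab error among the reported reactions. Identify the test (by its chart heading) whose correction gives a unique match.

Urease

As reported, no row in the chart matches all 5 reactions.
Reversing nitrate reduction → still no organism matches.
Reversing Esculin → still no organism matches.
Reversing Urease (to -) → unique match: Clostridium septicum.
Reversing Motility → still no organism matches.
Reversing H2S → still no organism matches.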